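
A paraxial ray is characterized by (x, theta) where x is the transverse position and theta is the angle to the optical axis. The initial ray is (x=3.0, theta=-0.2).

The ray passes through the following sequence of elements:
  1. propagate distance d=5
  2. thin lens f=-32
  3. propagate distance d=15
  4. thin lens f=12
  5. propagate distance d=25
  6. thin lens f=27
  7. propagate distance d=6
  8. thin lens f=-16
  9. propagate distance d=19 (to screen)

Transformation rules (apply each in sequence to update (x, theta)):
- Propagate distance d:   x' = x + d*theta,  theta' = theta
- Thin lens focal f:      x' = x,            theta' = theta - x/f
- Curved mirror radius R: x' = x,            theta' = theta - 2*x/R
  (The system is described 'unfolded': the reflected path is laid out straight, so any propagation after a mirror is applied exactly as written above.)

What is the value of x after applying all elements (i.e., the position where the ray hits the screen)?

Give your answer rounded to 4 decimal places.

Answer: -7.6119

Derivation:
Initial: x=3.0000 theta=-0.2000
After 1 (propagate distance d=5): x=2.0000 theta=-0.2000
After 2 (thin lens f=-32): x=2.0000 theta=-0.1375
After 3 (propagate distance d=15): x=-0.0625 theta=-0.1375
After 4 (thin lens f=12): x=-0.0625 theta=-127/960 (≈-0.1323)
After 5 (propagate distance d=25): x=-647/192 (≈-3.3698) theta=-127/960 (≈-0.1323)
After 6 (thin lens f=27): x=-647/192 (≈-3.3698) theta=-97/12960 (≈-0.0075)
After 7 (propagate distance d=6): x=-29503/8640 (≈-3.4147) theta=-97/12960 (≈-0.0075)
After 8 (thin lens f=-16): x=-29503/8640 (≈-3.4147) theta=-91613/414720 (≈-0.2209)
After 9 (propagate distance d=19 (to screen)): x=-3156791/414720 (≈-7.6119) theta=-91613/414720 (≈-0.2209)
Rounded to 4 decimal places: x = -7.6119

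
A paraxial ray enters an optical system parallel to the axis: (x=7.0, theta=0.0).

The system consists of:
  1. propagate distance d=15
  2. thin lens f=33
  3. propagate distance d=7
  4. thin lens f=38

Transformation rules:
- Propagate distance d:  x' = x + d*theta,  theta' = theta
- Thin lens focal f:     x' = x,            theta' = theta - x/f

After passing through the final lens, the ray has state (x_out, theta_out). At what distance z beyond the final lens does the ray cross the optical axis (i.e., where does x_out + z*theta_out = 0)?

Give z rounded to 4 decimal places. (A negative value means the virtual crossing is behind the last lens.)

Answer: 15.4375

Derivation:
Initial: x=7.0000 theta=0.0000
After 1 (propagate distance d=15): x=7.0000 theta=0.0000
After 2 (thin lens f=33): x=7.0000 theta=-7/33 (≈-0.2121)
After 3 (propagate distance d=7): x=182/33 (≈5.5152) theta=-7/33 (≈-0.2121)
After 4 (thin lens f=38): x=182/33 (≈5.5152) theta=-224/627 (≈-0.3573)
z_focus = -x_out/theta_out = -(182/33)/(-224/627) = 15.4375
Rounded to 4 decimal places: z = 15.4375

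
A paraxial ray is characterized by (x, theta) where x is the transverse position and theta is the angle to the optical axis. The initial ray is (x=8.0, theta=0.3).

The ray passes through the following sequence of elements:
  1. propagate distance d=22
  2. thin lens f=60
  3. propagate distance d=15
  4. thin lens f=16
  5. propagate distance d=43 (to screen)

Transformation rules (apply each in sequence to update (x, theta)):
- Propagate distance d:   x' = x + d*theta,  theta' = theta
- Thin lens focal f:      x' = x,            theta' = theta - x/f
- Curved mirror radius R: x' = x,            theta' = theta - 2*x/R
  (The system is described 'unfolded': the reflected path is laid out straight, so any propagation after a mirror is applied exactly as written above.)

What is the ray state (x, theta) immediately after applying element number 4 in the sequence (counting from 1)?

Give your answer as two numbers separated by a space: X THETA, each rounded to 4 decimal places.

Answer: 15.4500 -0.9090

Derivation:
Initial: x=8.0000 theta=0.3000
After 1 (propagate distance d=22): x=14.6000 theta=0.3000
After 2 (thin lens f=60): x=14.6000 theta=17/300 (≈0.0567)
After 3 (propagate distance d=15): x=15.4500 theta=17/300 (≈0.0567)
After 4 (thin lens f=16): x=15.4500 theta=-4363/4800 (≈-0.9090)
Rounded to 4 decimal places: x = 15.4500, theta = -0.9090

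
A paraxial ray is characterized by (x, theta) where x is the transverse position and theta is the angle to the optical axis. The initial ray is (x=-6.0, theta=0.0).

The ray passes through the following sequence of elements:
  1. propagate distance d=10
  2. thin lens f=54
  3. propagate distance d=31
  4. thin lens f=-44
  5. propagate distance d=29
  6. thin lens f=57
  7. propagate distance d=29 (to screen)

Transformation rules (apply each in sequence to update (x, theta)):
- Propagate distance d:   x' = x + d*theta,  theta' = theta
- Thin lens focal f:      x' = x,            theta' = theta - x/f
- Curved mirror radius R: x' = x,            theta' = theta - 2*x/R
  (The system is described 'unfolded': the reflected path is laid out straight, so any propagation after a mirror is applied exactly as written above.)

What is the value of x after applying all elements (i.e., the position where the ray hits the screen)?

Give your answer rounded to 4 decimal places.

Initial: x=-6.0000 theta=0.0000
After 1 (propagate distance d=10): x=-6.0000 theta=0.0000
After 2 (thin lens f=54): x=-6.0000 theta=1/9 (≈0.1111)
After 3 (propagate distance d=31): x=-23/9 (≈-2.5556) theta=1/9 (≈0.1111)
After 4 (thin lens f=-44): x=-23/9 (≈-2.5556) theta=7/132 (≈0.0530)
After 5 (propagate distance d=29): x=-403/396 (≈-1.0177) theta=7/132 (≈0.0530)
After 6 (thin lens f=57): x=-403/396 (≈-1.0177) theta=400/5643 (≈0.0709)
After 7 (propagate distance d=29 (to screen)): x=23429/22572 (≈1.0380) theta=400/5643 (≈0.0709)
Rounded to 4 decimal places: x = 1.0380

Answer: 1.0380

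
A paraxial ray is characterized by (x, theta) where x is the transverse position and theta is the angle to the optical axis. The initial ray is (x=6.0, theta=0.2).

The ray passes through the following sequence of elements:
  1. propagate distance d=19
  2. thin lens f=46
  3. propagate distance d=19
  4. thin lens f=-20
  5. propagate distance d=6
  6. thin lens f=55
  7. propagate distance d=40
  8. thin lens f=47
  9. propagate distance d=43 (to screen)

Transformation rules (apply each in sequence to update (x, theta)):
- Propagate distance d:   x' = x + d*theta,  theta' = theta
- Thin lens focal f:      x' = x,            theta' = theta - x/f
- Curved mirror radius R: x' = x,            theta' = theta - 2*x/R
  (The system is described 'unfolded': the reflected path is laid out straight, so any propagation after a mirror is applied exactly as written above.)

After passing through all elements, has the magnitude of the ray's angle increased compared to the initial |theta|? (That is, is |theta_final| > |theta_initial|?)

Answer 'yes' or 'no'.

Initial: x=6.0000 theta=0.2000
After 1 (propagate distance d=19): x=9.8000 theta=0.2000
After 2 (thin lens f=46): x=9.8000 theta=-3/230 (≈-0.0130)
After 3 (propagate distance d=19): x=2197/230 (≈9.5522) theta=-3/230 (≈-0.0130)
After 4 (thin lens f=-20): x=2197/230 (≈9.5522) theta=2137/4600 (≈0.4646)
After 5 (propagate distance d=6): x=28381/2300 (≈12.3396) theta=2137/4600 (≈0.4646)
After 6 (thin lens f=55): x=28381/2300 (≈12.3396) theta=60773/253000 (≈0.2402)
After 7 (propagate distance d=40): x=555283/25300 (≈21.9479) theta=60773/253000 (≈0.2402)
After 8 (thin lens f=47): x=555283/25300 (≈21.9479) theta=-2696499/11891000 (≈-0.2268)
After 9 (propagate distance d=43 (to screen)): x=145033553/11891000 (≈12.1969) theta=-2696499/11891000 (≈-0.2268)
|theta_initial|=0.2000 |theta_final|=2696499/11891000 (≈0.2268) -> increased

Answer: yes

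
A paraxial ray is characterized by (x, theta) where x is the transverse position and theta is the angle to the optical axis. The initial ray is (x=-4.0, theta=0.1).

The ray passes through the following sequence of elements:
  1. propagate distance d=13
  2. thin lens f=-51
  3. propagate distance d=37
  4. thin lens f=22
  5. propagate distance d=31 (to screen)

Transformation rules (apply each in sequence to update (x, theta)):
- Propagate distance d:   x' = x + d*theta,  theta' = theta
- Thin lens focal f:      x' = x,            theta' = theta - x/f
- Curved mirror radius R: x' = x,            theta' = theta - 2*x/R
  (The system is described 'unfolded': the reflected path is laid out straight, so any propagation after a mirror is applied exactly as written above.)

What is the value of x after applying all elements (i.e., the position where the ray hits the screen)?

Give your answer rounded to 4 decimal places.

Initial: x=-4.0000 theta=0.1000
After 1 (propagate distance d=13): x=-2.7000 theta=0.1000
After 2 (thin lens f=-51): x=-2.7000 theta=4/85 (≈0.0471)
After 3 (propagate distance d=37): x=-163/170 (≈-0.9588) theta=4/85 (≈0.0471)
After 4 (thin lens f=22): x=-163/170 (≈-0.9588) theta=339/3740 (≈0.0906)
After 5 (propagate distance d=31 (to screen)): x=6923/3740 (≈1.8511) theta=339/3740 (≈0.0906)
Rounded to 4 decimal places: x = 1.8511

Answer: 1.8511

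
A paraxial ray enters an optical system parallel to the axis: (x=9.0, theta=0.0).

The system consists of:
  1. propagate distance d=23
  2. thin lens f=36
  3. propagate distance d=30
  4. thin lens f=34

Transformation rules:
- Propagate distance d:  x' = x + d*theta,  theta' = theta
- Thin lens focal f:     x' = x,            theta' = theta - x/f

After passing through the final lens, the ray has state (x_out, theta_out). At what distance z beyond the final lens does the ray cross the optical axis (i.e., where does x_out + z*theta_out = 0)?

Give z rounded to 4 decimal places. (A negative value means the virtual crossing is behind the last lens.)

Initial: x=9.0000 theta=0.0000
After 1 (propagate distance d=23): x=9.0000 theta=0.0000
After 2 (thin lens f=36): x=9.0000 theta=-0.2500
After 3 (propagate distance d=30): x=1.5000 theta=-0.2500
After 4 (thin lens f=34): x=1.5000 theta=-5/17 (≈-0.2941)
z_focus = -x_out/theta_out = -(1.5000)/(-5/17) = 5.1000
Rounded to 4 decimal places: z = 5.1000

Answer: 5.1000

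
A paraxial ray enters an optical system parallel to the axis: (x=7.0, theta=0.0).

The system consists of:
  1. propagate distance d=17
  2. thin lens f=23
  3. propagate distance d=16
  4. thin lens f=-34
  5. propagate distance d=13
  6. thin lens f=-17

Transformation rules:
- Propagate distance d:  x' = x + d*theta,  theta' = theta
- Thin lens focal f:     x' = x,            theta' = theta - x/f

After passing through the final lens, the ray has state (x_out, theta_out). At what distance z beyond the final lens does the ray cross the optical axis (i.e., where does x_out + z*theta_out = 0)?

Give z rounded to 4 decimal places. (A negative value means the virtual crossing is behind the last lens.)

Initial: x=7.0000 theta=0.0000
After 1 (propagate distance d=17): x=7.0000 theta=0.0000
After 2 (thin lens f=23): x=7.0000 theta=-7/23 (≈-0.3043)
After 3 (propagate distance d=16): x=49/23 (≈2.1304) theta=-7/23 (≈-0.3043)
After 4 (thin lens f=-34): x=49/23 (≈2.1304) theta=-189/782 (≈-0.2417)
After 5 (propagate distance d=13): x=-791/782 (≈-1.0115) theta=-189/782 (≈-0.2417)
After 6 (thin lens f=-17): x=-791/782 (≈-1.0115) theta=-2002/6647 (≈-0.3012)
z_focus = -x_out/theta_out = -(-791/782)/(-2002/6647) = -1921/572 ≈ -3.3584
Rounded to 4 decimal places: z = -3.3584

Answer: -3.3584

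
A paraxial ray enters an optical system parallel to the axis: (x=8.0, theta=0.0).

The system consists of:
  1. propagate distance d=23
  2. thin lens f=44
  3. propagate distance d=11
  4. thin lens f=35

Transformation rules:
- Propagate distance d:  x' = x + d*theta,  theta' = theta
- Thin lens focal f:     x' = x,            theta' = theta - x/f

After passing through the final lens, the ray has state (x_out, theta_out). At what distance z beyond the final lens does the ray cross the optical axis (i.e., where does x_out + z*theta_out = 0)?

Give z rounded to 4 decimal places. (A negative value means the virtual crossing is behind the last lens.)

Initial: x=8.0000 theta=0.0000
After 1 (propagate distance d=23): x=8.0000 theta=0.0000
After 2 (thin lens f=44): x=8.0000 theta=-2/11 (≈-0.1818)
After 3 (propagate distance d=11): x=6.0000 theta=-2/11 (≈-0.1818)
After 4 (thin lens f=35): x=6.0000 theta=-136/385 (≈-0.3532)
z_focus = -x_out/theta_out = -(6.0000)/(-136/385) = 1155/68 ≈ 16.9853
Rounded to 4 decimal places: z = 16.9853

Answer: 16.9853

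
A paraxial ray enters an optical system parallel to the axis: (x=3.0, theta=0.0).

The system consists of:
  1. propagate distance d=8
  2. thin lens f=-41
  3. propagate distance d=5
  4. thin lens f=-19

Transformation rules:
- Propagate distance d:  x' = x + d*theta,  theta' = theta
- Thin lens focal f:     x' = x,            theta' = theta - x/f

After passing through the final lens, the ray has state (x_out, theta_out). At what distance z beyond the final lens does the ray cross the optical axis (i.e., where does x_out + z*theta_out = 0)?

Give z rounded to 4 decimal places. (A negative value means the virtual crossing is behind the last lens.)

Initial: x=3.0000 theta=0.0000
After 1 (propagate distance d=8): x=3.0000 theta=0.0000
After 2 (thin lens f=-41): x=3.0000 theta=3/41 (≈0.0732)
After 3 (propagate distance d=5): x=138/41 (≈3.3659) theta=3/41 (≈0.0732)
After 4 (thin lens f=-19): x=138/41 (≈3.3659) theta=195/779 (≈0.2503)
z_focus = -x_out/theta_out = -(138/41)/(195/779) = -874/65 ≈ -13.4462
Rounded to 4 decimal places: z = -13.4462

Answer: -13.4462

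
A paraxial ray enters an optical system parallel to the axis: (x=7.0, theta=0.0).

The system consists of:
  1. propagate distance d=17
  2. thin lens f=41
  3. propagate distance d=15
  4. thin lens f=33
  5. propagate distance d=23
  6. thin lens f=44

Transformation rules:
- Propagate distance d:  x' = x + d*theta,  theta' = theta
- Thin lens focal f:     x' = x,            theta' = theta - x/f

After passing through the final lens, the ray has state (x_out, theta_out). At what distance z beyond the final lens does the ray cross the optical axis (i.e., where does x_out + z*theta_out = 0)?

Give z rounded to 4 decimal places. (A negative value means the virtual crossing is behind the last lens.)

Answer: -10.4702

Derivation:
Initial: x=7.0000 theta=0.0000
After 1 (propagate distance d=17): x=7.0000 theta=0.0000
After 2 (thin lens f=41): x=7.0000 theta=-7/41 (≈-0.1707)
After 3 (propagate distance d=15): x=182/41 (≈4.4390) theta=-7/41 (≈-0.1707)
After 4 (thin lens f=33): x=182/41 (≈4.4390) theta=-413/1353 (≈-0.3052)
After 5 (propagate distance d=23): x=-3493/1353 (≈-2.5817) theta=-413/1353 (≈-0.3052)
After 6 (thin lens f=44): x=-3493/1353 (≈-2.5817) theta=-4893/19844 (≈-0.2466)
z_focus = -x_out/theta_out = -(-3493/1353)/(-4893/19844) = -21956/2097 ≈ -10.4702
Rounded to 4 decimal places: z = -10.4702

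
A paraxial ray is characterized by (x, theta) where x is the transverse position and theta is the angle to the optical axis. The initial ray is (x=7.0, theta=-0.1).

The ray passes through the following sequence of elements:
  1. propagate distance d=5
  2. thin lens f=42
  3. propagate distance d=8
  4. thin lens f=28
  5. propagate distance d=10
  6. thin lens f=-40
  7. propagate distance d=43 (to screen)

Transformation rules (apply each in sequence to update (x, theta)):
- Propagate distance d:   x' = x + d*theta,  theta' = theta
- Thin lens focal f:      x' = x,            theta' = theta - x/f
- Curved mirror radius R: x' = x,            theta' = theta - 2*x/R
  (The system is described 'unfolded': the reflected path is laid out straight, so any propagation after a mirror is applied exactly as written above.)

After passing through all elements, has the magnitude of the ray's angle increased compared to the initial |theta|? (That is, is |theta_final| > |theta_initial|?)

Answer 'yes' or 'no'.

Answer: yes

Derivation:
Initial: x=7.0000 theta=-0.1000
After 1 (propagate distance d=5): x=6.5000 theta=-0.1000
After 2 (thin lens f=42): x=6.5000 theta=-107/420 (≈-0.2548)
After 3 (propagate distance d=8): x=937/210 (≈4.4619) theta=-107/420 (≈-0.2548)
After 4 (thin lens f=28): x=937/210 (≈4.4619) theta=-487/1176 (≈-0.4141)
After 5 (propagate distance d=10): x=943/2940 (≈0.3207) theta=-487/1176 (≈-0.4141)
After 6 (thin lens f=-40): x=943/2940 (≈0.3207) theta=-15919/39200 (≈-0.4061)
After 7 (propagate distance d=43 (to screen)): x=-2015831/117600 (≈-17.1414) theta=-15919/39200 (≈-0.4061)
|theta_initial|=0.1000 |theta_final|=15919/39200 (≈0.4061) -> increased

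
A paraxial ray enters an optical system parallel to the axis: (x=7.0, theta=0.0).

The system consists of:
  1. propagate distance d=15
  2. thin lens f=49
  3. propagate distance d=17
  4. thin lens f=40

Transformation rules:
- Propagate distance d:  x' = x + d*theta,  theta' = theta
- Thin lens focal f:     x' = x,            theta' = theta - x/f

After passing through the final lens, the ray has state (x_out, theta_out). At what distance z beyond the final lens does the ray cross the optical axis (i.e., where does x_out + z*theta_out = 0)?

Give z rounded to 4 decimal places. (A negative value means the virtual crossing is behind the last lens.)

Answer: 17.7778

Derivation:
Initial: x=7.0000 theta=0.0000
After 1 (propagate distance d=15): x=7.0000 theta=0.0000
After 2 (thin lens f=49): x=7.0000 theta=-1/7 (≈-0.1429)
After 3 (propagate distance d=17): x=32/7 (≈4.5714) theta=-1/7 (≈-0.1429)
After 4 (thin lens f=40): x=32/7 (≈4.5714) theta=-9/35 (≈-0.2571)
z_focus = -x_out/theta_out = -(32/7)/(-9/35) = 160/9 ≈ 17.7778
Rounded to 4 decimal places: z = 17.7778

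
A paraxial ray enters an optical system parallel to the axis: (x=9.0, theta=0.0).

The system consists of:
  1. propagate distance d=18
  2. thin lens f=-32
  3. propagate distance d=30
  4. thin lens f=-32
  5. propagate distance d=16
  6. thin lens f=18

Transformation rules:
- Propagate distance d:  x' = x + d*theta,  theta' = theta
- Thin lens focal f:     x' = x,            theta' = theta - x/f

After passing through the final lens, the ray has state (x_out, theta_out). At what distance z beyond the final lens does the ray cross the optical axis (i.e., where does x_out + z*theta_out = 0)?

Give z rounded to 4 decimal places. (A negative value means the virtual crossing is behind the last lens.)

Initial: x=9.0000 theta=0.0000
After 1 (propagate distance d=18): x=9.0000 theta=0.0000
After 2 (thin lens f=-32): x=9.0000 theta=9/32 (≈0.2813)
After 3 (propagate distance d=30): x=17.4375 theta=9/32 (≈0.2813)
After 4 (thin lens f=-32): x=17.4375 theta=423/512 (≈0.8262)
After 5 (propagate distance d=16): x=981/32 (≈30.6563) theta=423/512 (≈0.8262)
After 6 (thin lens f=18): x=981/32 (≈30.6563) theta=-449/512 (≈-0.8770)
z_focus = -x_out/theta_out = -(981/32)/(-449/512) = 15696/449 ≈ 34.9577
Rounded to 4 decimal places: z = 34.9577

Answer: 34.9577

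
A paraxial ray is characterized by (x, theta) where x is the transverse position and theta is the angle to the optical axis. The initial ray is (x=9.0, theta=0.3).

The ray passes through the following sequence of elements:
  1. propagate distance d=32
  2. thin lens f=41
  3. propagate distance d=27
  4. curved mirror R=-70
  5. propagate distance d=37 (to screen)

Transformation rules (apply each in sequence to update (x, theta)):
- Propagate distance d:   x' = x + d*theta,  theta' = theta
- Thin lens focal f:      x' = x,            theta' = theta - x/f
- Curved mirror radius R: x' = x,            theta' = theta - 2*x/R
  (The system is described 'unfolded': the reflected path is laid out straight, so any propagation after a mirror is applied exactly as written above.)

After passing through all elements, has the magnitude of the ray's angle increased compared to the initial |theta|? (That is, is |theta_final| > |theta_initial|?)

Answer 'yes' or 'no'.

Answer: no

Derivation:
Initial: x=9.0000 theta=0.3000
After 1 (propagate distance d=32): x=18.6000 theta=0.3000
After 2 (thin lens f=41): x=18.6000 theta=-63/410 (≈-0.1537)
After 3 (propagate distance d=27): x=1185/82 (≈14.4512) theta=-63/410 (≈-0.1537)
After 4 (curved mirror R=-70): x=1185/82 (≈14.4512) theta=372/1435 (≈0.2592)
After 5 (propagate distance d=37 (to screen)): x=1683/70 (≈24.0429) theta=372/1435 (≈0.2592)
|theta_initial|=0.3000 |theta_final|=372/1435 (≈0.2592) -> not increased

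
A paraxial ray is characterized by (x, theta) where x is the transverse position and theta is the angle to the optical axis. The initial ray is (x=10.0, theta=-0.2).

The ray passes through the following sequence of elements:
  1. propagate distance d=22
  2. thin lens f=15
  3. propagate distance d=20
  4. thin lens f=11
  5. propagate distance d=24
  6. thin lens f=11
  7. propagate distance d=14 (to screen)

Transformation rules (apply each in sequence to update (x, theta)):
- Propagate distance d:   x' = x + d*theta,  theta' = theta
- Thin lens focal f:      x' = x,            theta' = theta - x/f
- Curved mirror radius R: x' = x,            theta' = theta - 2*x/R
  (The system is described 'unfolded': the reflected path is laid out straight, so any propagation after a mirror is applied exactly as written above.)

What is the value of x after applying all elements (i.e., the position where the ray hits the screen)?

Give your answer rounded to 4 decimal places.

Initial: x=10.0000 theta=-0.2000
After 1 (propagate distance d=22): x=5.6000 theta=-0.2000
After 2 (thin lens f=15): x=5.6000 theta=-43/75 (≈-0.5733)
After 3 (propagate distance d=20): x=-88/15 (≈-5.8667) theta=-43/75 (≈-0.5733)
After 4 (thin lens f=11): x=-88/15 (≈-5.8667) theta=-0.0400
After 5 (propagate distance d=24): x=-512/75 (≈-6.8267) theta=-0.0400
After 6 (thin lens f=11): x=-512/75 (≈-6.8267) theta=479/825 (≈0.5806)
After 7 (propagate distance d=14 (to screen)): x=358/275 (≈1.3018) theta=479/825 (≈0.5806)
Rounded to 4 decimal places: x = 1.3018

Answer: 1.3018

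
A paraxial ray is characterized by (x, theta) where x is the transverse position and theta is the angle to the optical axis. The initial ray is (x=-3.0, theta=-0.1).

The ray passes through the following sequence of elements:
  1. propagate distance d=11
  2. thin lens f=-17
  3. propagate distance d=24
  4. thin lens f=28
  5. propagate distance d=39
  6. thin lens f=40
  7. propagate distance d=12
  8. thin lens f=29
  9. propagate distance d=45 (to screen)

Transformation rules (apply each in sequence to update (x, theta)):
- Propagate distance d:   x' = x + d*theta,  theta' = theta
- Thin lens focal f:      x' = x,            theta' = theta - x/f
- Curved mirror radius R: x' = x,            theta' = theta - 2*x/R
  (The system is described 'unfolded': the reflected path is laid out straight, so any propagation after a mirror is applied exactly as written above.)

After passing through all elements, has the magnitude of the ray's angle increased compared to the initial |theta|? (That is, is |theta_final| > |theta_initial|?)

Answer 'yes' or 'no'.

Initial: x=-3.0000 theta=-0.1000
After 1 (propagate distance d=11): x=-4.1000 theta=-0.1000
After 2 (thin lens f=-17): x=-4.1000 theta=-29/85 (≈-0.3412)
After 3 (propagate distance d=24): x=-2089/170 (≈-12.2882) theta=-29/85 (≈-0.3412)
After 4 (thin lens f=28): x=-2089/170 (≈-12.2882) theta=93/952 (≈0.0977)
After 5 (propagate distance d=39): x=-40357/4760 (≈-8.4784) theta=93/952 (≈0.0977)
After 6 (thin lens f=40): x=-40357/4760 (≈-8.4784) theta=58957/190400 (≈0.3096)
After 7 (propagate distance d=12): x=-226699/47600 (≈-4.7626) theta=58957/190400 (≈0.3096)
After 8 (thin lens f=29): x=-226699/47600 (≈-4.7626) theta=2616549/5521600 (≈0.4739)
After 9 (propagate distance d=45 (to screen)): x=91447621/5521600 (≈16.5618) theta=2616549/5521600 (≈0.4739)
|theta_initial|=0.1000 |theta_final|=2616549/5521600 (≈0.4739) -> increased

Answer: yes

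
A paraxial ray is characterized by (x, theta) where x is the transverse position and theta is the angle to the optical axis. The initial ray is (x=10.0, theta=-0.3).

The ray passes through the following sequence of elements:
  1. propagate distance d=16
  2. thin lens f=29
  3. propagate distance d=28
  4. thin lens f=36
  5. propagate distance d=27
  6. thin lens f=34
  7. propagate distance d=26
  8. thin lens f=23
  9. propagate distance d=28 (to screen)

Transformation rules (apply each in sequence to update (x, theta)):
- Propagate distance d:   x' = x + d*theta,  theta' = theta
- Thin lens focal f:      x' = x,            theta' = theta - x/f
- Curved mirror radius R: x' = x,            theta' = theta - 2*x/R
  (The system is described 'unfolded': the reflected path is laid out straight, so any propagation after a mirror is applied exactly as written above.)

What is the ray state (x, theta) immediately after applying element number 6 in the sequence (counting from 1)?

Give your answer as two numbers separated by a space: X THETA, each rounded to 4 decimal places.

Answer: -14.9966 0.1901

Derivation:
Initial: x=10.0000 theta=-0.3000
After 1 (propagate distance d=16): x=5.2000 theta=-0.3000
After 2 (thin lens f=29): x=5.2000 theta=-139/290 (≈-0.4793)
After 3 (propagate distance d=28): x=-1192/145 (≈-8.2207) theta=-139/290 (≈-0.4793)
After 4 (thin lens f=36): x=-1192/145 (≈-8.2207) theta=-131/522 (≈-0.2510)
After 5 (propagate distance d=27): x=-4349/290 (≈-14.9966) theta=-131/522 (≈-0.2510)
After 6 (thin lens f=34): x=-4349/290 (≈-14.9966) theta=16871/88740 (≈0.1901)
Rounded to 4 decimal places: x = -14.9966, theta = 0.1901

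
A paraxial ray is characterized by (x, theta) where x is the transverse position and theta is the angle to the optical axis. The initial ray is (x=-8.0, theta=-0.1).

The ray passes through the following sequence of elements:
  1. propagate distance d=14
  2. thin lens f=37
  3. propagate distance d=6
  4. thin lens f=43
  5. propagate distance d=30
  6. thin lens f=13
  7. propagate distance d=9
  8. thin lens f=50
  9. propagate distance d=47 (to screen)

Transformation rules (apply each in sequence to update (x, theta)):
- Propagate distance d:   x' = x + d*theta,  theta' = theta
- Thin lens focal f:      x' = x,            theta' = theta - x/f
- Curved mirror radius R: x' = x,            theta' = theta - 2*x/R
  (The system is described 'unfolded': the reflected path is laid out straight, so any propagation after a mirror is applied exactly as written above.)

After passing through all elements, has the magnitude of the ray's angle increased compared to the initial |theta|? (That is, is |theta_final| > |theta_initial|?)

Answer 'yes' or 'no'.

Answer: yes

Derivation:
Initial: x=-8.0000 theta=-0.1000
After 1 (propagate distance d=14): x=-9.4000 theta=-0.1000
After 2 (thin lens f=37): x=-9.4000 theta=57/370 (≈0.1541)
After 3 (propagate distance d=6): x=-1568/185 (≈-8.4757) theta=57/370 (≈0.1541)
After 4 (thin lens f=43): x=-1568/185 (≈-8.4757) theta=151/430 (≈0.3512)
After 5 (propagate distance d=30): x=16381/7955 (≈2.0592) theta=151/430 (≈0.3512)
After 6 (thin lens f=13): x=16381/7955 (≈2.0592) theta=39869/206830 (≈0.1928)
After 7 (propagate distance d=9): x=784727/206830 (≈3.7941) theta=39869/206830 (≈0.1928)
After 8 (thin lens f=50): x=784727/206830 (≈3.7941) theta=1208723/10341500 (≈0.1169)
After 9 (propagate distance d=47 (to screen)): x=96046331/10341500 (≈9.2875) theta=1208723/10341500 (≈0.1169)
|theta_initial|=0.1000 |theta_final|=1208723/10341500 (≈0.1169) -> increased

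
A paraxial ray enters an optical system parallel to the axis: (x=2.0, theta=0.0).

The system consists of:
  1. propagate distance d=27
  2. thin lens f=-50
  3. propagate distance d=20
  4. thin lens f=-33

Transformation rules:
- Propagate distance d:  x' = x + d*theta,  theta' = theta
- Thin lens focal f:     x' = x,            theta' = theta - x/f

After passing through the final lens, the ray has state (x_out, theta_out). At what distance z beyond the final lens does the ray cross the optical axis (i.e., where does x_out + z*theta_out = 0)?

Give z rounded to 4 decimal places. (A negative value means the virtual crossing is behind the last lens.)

Answer: -22.4272

Derivation:
Initial: x=2.0000 theta=0.0000
After 1 (propagate distance d=27): x=2.0000 theta=0.0000
After 2 (thin lens f=-50): x=2.0000 theta=0.0400
After 3 (propagate distance d=20): x=2.8000 theta=0.0400
After 4 (thin lens f=-33): x=2.8000 theta=103/825 (≈0.1248)
z_focus = -x_out/theta_out = -(2.8000)/(103/825) = -2310/103 ≈ -22.4272
Rounded to 4 decimal places: z = -22.4272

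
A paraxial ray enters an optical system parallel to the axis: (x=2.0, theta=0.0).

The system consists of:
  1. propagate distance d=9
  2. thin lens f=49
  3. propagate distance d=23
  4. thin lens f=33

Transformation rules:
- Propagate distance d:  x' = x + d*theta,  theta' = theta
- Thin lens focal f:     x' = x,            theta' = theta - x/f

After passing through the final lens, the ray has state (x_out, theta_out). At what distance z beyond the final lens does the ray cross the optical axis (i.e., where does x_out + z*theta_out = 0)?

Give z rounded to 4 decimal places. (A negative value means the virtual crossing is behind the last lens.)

Initial: x=2.0000 theta=0.0000
After 1 (propagate distance d=9): x=2.0000 theta=0.0000
After 2 (thin lens f=49): x=2.0000 theta=-2/49 (≈-0.0408)
After 3 (propagate distance d=23): x=52/49 (≈1.0612) theta=-2/49 (≈-0.0408)
After 4 (thin lens f=33): x=52/49 (≈1.0612) theta=-118/1617 (≈-0.0730)
z_focus = -x_out/theta_out = -(52/49)/(-118/1617) = 858/59 ≈ 14.5424
Rounded to 4 decimal places: z = 14.5424

Answer: 14.5424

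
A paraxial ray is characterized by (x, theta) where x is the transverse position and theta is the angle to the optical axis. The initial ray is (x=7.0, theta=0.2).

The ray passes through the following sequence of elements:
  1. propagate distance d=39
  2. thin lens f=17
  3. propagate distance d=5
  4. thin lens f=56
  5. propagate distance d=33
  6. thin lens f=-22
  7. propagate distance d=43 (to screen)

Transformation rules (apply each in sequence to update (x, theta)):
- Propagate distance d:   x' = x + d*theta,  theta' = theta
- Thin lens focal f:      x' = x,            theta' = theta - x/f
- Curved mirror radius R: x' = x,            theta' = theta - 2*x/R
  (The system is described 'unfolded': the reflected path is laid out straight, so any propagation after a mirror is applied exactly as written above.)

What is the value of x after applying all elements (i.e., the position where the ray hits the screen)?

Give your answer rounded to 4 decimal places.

Answer: -89.1166

Derivation:
Initial: x=7.0000 theta=0.2000
After 1 (propagate distance d=39): x=14.8000 theta=0.2000
After 2 (thin lens f=17): x=14.8000 theta=-57/85 (≈-0.6706)
After 3 (propagate distance d=5): x=973/85 (≈11.4471) theta=-57/85 (≈-0.6706)
After 4 (thin lens f=56): x=973/85 (≈11.4471) theta=-0.8750
After 5 (propagate distance d=33): x=-11851/680 (≈-17.4279) theta=-0.8750
After 6 (thin lens f=-22): x=-11851/680 (≈-17.4279) theta=-24941/14960 (≈-1.6672)
After 7 (propagate distance d=43 (to screen)): x=-266637/2992 (≈-89.1166) theta=-24941/14960 (≈-1.6672)
Rounded to 4 decimal places: x = -89.1166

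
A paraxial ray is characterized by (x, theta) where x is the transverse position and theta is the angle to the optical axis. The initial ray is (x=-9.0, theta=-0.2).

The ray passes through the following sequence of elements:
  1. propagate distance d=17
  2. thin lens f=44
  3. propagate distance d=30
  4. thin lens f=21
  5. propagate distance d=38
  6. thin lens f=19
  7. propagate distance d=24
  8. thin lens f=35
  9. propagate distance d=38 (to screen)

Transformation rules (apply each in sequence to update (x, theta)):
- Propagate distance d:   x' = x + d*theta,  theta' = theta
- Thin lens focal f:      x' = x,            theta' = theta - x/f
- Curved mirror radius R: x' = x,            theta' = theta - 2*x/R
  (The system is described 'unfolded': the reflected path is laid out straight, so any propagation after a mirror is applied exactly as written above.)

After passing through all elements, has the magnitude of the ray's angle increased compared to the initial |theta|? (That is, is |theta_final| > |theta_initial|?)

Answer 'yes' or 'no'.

Answer: yes

Derivation:
Initial: x=-9.0000 theta=-0.2000
After 1 (propagate distance d=17): x=-12.4000 theta=-0.2000
After 2 (thin lens f=44): x=-12.4000 theta=9/110 (≈0.0818)
After 3 (propagate distance d=30): x=-547/55 (≈-9.9455) theta=9/110 (≈0.0818)
After 4 (thin lens f=21): x=-547/55 (≈-9.9455) theta=1283/2310 (≈0.5554)
After 5 (propagate distance d=38): x=2578/231 (≈11.1602) theta=1283/2310 (≈0.5554)
After 6 (thin lens f=19): x=2578/231 (≈11.1602) theta=-1403/43890 (≈-0.0320)
After 7 (propagate distance d=24): x=2962/285 (≈10.3930) theta=-1403/43890 (≈-0.0320)
After 8 (thin lens f=35): x=2962/285 (≈10.3930) theta=-72179/219450 (≈-0.3289)
After 9 (propagate distance d=38 (to screen)): x=-231031/109725 (≈-2.1055) theta=-72179/219450 (≈-0.3289)
|theta_initial|=0.2000 |theta_final|=72179/219450 (≈0.3289) -> increased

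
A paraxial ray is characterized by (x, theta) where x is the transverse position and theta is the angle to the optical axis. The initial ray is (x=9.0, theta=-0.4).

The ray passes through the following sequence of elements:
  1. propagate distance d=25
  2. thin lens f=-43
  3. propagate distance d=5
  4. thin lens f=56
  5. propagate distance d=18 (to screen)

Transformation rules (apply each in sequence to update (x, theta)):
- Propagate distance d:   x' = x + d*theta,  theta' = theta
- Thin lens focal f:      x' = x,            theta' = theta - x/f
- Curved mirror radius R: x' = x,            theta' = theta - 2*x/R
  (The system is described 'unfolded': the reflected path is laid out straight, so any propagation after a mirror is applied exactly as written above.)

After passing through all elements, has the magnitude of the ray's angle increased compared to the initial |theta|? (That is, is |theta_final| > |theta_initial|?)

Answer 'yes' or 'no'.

Initial: x=9.0000 theta=-0.4000
After 1 (propagate distance d=25): x=-1.0000 theta=-0.4000
After 2 (thin lens f=-43): x=-1.0000 theta=-91/215 (≈-0.4233)
After 3 (propagate distance d=5): x=-134/43 (≈-3.1163) theta=-91/215 (≈-0.4233)
After 4 (thin lens f=56): x=-134/43 (≈-3.1163) theta=-2213/6020 (≈-0.3676)
After 5 (propagate distance d=18 (to screen)): x=-29297/3010 (≈-9.7332) theta=-2213/6020 (≈-0.3676)
|theta_initial|=0.4000 |theta_final|=2213/6020 (≈0.3676) -> not increased

Answer: no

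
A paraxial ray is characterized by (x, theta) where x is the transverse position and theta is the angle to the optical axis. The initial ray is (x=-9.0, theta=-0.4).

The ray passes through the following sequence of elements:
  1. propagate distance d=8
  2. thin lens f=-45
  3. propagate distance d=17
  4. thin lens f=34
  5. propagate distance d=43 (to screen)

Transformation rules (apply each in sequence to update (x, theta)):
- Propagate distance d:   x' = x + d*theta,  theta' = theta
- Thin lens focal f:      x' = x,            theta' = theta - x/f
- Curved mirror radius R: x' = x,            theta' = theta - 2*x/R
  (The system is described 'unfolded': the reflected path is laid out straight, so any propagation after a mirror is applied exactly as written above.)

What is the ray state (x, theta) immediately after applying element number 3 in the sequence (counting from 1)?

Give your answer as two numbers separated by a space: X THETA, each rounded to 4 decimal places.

Initial: x=-9.0000 theta=-0.4000
After 1 (propagate distance d=8): x=-12.2000 theta=-0.4000
After 2 (thin lens f=-45): x=-12.2000 theta=-151/225 (≈-0.6711)
After 3 (propagate distance d=17): x=-5312/225 (≈-23.6089) theta=-151/225 (≈-0.6711)
Rounded to 4 decimal places: x = -23.6089, theta = -0.6711

Answer: -23.6089 -0.6711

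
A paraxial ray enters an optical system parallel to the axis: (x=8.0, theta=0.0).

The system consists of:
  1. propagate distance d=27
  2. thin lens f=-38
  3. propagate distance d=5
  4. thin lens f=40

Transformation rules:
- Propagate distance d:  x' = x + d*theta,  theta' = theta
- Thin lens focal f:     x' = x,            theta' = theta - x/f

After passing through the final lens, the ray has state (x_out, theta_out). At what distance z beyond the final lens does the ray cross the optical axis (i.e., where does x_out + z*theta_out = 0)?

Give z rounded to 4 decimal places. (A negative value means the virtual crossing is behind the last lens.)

Answer: 573.3333

Derivation:
Initial: x=8.0000 theta=0.0000
After 1 (propagate distance d=27): x=8.0000 theta=0.0000
After 2 (thin lens f=-38): x=8.0000 theta=4/19 (≈0.2105)
After 3 (propagate distance d=5): x=172/19 (≈9.0526) theta=4/19 (≈0.2105)
After 4 (thin lens f=40): x=172/19 (≈9.0526) theta=-3/190 (≈-0.0158)
z_focus = -x_out/theta_out = -(172/19)/(-3/190) = 1720/3 ≈ 573.3333
Rounded to 4 decimal places: z = 573.3333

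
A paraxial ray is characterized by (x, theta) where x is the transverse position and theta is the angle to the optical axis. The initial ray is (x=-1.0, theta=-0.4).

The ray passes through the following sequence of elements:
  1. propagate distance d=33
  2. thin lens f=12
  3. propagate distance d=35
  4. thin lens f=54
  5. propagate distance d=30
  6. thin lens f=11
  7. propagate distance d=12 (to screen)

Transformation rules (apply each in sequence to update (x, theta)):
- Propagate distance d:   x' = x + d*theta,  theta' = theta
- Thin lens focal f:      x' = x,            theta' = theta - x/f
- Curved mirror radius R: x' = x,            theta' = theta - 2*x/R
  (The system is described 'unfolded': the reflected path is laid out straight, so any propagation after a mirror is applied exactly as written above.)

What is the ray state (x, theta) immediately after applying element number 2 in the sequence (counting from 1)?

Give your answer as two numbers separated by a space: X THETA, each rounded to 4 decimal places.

Answer: -14.2000 0.7833

Derivation:
Initial: x=-1.0000 theta=-0.4000
After 1 (propagate distance d=33): x=-14.2000 theta=-0.4000
After 2 (thin lens f=12): x=-14.2000 theta=47/60 (≈0.7833)
Rounded to 4 decimal places: x = -14.2000, theta = 0.7833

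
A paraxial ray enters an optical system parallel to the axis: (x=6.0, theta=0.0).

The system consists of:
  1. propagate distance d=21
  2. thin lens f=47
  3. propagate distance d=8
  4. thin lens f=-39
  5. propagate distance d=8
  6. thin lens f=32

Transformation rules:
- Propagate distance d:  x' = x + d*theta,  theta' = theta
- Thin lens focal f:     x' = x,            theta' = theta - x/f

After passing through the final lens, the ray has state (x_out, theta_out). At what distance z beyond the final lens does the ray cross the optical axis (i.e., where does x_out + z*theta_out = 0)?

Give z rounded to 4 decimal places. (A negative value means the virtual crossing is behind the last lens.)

Initial: x=6.0000 theta=0.0000
After 1 (propagate distance d=21): x=6.0000 theta=0.0000
After 2 (thin lens f=47): x=6.0000 theta=-6/47 (≈-0.1277)
After 3 (propagate distance d=8): x=234/47 (≈4.9787) theta=-6/47 (≈-0.1277)
After 4 (thin lens f=-39): x=234/47 (≈4.9787) theta=0.0000
After 5 (propagate distance d=8): x=234/47 (≈4.9787) theta=0.0000
After 6 (thin lens f=32): x=234/47 (≈4.9787) theta=-117/752 (≈-0.1556)
z_focus = -x_out/theta_out = -(234/47)/(-117/752) = 32.0000
Rounded to 4 decimal places: z = 32.0000

Answer: 32.0000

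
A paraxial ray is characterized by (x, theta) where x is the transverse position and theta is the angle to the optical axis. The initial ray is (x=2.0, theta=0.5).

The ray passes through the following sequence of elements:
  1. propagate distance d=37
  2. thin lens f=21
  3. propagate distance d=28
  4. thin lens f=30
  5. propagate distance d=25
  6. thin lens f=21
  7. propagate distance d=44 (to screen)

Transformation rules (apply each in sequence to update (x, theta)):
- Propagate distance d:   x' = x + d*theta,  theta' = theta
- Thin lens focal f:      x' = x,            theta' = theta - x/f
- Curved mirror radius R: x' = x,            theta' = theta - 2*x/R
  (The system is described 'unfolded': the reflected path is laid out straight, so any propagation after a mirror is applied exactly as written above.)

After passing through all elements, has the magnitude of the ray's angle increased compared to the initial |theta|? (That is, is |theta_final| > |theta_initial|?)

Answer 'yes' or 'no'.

Initial: x=2.0000 theta=0.5000
After 1 (propagate distance d=37): x=20.5000 theta=0.5000
After 2 (thin lens f=21): x=20.5000 theta=-10/21 (≈-0.4762)
After 3 (propagate distance d=28): x=43/6 (≈7.1667) theta=-10/21 (≈-0.4762)
After 4 (thin lens f=30): x=43/6 (≈7.1667) theta=-901/1260 (≈-0.7151)
After 5 (propagate distance d=25): x=-2699/252 (≈-10.7103) theta=-901/1260 (≈-0.7151)
After 6 (thin lens f=21): x=-2699/252 (≈-10.7103) theta=-2713/13230 (≈-0.2051)
After 7 (propagate distance d=44 (to screen)): x=-522139/26460 (≈-19.7331) theta=-2713/13230 (≈-0.2051)
|theta_initial|=0.5000 |theta_final|=2713/13230 (≈0.2051) -> not increased

Answer: no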